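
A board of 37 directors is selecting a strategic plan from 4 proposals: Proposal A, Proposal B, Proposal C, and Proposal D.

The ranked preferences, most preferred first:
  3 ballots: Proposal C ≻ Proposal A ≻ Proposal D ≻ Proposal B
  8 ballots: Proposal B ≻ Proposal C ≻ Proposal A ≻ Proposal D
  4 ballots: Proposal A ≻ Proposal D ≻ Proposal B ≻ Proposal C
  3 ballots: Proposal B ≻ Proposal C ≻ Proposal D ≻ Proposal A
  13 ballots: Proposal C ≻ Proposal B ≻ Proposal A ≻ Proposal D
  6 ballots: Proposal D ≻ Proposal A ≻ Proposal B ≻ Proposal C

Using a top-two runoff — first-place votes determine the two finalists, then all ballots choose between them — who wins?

Round 1 first-place votes: Proposal A 4, Proposal B 11, Proposal C 16, Proposal D 6. Proposal C and Proposal B advance.
Runoff: Proposal C is ranked above Proposal B on 16 ballots, Proposal B above Proposal C on 21.

Proposal B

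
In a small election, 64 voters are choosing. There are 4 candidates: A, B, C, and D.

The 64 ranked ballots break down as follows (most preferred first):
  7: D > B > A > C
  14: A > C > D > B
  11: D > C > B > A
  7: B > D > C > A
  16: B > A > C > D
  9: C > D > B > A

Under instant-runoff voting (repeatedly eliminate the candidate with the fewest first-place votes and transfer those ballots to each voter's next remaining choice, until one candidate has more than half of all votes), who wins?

Round 1: A 14, B 23, C 9, D 18. C eliminated.
Round 2: A 14, B 23, D 27. A eliminated.
Round 3: B 23, D 41. D has a majority (≥33).

D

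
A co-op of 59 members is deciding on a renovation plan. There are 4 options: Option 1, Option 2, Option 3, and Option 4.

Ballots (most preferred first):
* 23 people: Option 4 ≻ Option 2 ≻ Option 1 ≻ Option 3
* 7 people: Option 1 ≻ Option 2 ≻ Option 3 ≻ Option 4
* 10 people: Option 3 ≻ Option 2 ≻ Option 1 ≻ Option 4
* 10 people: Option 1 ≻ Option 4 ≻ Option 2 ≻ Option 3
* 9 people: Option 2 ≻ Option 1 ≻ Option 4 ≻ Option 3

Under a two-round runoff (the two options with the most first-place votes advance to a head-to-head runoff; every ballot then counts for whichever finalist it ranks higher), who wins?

Option 1

Round 1 first-place votes: Option 1 17, Option 2 9, Option 3 10, Option 4 23. Option 4 and Option 1 advance.
Runoff: Option 4 is ranked above Option 1 on 23 ballots, Option 1 above Option 4 on 36.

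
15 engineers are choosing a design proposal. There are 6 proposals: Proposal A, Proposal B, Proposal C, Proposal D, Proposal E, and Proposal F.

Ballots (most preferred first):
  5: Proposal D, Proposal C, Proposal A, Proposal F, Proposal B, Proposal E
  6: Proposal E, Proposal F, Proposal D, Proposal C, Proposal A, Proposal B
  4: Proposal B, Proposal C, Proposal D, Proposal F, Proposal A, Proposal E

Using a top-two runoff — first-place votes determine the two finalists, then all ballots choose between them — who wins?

Round 1 first-place votes: Proposal A 0, Proposal B 4, Proposal C 0, Proposal D 5, Proposal E 6, Proposal F 0. Proposal E and Proposal D advance.
Runoff: Proposal E is ranked above Proposal D on 6 ballots, Proposal D above Proposal E on 9.

Proposal D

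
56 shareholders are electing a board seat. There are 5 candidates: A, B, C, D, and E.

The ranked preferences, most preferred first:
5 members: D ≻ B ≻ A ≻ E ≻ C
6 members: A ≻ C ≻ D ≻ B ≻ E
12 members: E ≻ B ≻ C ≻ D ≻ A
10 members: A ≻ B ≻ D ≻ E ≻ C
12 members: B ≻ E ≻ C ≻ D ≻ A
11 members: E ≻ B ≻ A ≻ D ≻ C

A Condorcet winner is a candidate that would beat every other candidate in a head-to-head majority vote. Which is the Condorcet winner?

B

B vs A: 40–16
B vs C: 50–6
B vs D: 45–11
B vs E: 33–23
B beats every other candidate.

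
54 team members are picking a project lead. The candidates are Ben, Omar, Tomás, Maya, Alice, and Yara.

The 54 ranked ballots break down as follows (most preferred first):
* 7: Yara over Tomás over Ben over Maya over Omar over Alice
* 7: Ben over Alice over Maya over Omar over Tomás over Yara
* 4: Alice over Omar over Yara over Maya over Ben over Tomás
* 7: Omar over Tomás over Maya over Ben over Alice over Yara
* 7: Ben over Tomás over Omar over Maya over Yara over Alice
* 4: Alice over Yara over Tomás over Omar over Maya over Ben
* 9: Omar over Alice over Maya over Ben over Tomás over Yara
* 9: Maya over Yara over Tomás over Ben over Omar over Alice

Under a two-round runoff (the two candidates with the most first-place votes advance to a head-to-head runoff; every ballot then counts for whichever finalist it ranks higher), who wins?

Round 1 first-place votes: Ben 14, Omar 16, Tomás 0, Maya 9, Alice 8, Yara 7. Omar and Ben advance.
Runoff: Omar is ranked above Ben on 24 ballots, Ben above Omar on 30.

Ben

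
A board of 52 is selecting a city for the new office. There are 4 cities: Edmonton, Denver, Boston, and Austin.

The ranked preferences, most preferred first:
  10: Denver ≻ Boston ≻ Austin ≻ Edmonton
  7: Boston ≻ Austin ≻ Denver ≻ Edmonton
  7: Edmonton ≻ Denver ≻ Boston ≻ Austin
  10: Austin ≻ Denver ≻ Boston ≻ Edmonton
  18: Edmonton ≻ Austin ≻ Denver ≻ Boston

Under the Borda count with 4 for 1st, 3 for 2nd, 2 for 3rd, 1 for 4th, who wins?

Austin

Edmonton: 10×1 + 7×1 + 7×4 + 10×1 + 18×4 = 127
Denver: 10×4 + 7×2 + 7×3 + 10×3 + 18×2 = 141
Boston: 10×3 + 7×4 + 7×2 + 10×2 + 18×1 = 110
Austin: 10×2 + 7×3 + 7×1 + 10×4 + 18×3 = 142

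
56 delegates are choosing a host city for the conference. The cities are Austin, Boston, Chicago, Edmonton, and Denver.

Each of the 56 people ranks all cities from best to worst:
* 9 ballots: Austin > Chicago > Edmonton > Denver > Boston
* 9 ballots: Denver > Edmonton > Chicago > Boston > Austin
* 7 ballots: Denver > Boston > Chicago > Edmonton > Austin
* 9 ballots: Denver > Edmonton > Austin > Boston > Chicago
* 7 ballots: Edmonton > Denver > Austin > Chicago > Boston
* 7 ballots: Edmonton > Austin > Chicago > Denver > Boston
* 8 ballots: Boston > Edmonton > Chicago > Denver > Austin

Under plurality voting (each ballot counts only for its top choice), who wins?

Denver

First-place votes: Austin 9, Boston 8, Chicago 0, Edmonton 14, Denver 25.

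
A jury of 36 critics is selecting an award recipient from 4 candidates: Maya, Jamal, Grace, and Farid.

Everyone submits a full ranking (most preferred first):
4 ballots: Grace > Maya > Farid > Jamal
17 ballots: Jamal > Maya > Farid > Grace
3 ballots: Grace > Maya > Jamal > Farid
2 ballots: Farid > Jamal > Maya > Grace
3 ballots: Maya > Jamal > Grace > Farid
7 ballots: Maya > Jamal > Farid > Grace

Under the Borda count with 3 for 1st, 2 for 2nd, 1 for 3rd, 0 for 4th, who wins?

Maya

Maya: 4×2 + 17×2 + 3×2 + 2×1 + 3×3 + 7×3 = 80
Jamal: 4×0 + 17×3 + 3×1 + 2×2 + 3×2 + 7×2 = 78
Grace: 4×3 + 17×0 + 3×3 + 2×0 + 3×1 + 7×0 = 24
Farid: 4×1 + 17×1 + 3×0 + 2×3 + 3×0 + 7×1 = 34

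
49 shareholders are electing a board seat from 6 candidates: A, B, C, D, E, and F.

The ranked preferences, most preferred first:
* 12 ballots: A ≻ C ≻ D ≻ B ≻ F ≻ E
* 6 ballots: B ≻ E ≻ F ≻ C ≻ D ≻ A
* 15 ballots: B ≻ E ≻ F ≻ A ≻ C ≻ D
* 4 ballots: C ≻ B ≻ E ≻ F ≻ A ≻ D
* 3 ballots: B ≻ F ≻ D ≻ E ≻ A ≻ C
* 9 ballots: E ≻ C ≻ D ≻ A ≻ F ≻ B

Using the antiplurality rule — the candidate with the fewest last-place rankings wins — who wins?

Last-place votes: A 6, B 9, C 3, D 19, E 12, F 0.

F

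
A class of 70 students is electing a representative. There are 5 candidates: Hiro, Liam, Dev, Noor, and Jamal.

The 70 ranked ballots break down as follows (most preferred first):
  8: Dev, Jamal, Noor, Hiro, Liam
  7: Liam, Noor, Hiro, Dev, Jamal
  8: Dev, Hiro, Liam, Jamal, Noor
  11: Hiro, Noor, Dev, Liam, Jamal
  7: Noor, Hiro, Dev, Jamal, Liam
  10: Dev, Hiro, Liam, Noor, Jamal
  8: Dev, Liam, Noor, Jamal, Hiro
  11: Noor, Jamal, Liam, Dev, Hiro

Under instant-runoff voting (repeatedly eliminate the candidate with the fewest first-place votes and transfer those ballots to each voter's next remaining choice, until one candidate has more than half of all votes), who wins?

Noor

Round 1: Hiro 11, Liam 7, Dev 34, Noor 18, Jamal 0. Jamal eliminated.
Round 2: Hiro 11, Liam 7, Dev 34, Noor 18. Liam eliminated.
Round 3: Hiro 11, Dev 34, Noor 25. Hiro eliminated.
Round 4: Dev 34, Noor 36. Noor has a majority (≥36).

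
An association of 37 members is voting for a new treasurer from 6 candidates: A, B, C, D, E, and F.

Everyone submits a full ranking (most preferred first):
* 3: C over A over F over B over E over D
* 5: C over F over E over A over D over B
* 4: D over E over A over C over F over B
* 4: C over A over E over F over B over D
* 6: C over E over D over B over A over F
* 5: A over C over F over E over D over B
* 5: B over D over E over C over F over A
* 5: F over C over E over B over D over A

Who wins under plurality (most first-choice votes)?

C

First-place votes: A 5, B 5, C 18, D 4, E 0, F 5.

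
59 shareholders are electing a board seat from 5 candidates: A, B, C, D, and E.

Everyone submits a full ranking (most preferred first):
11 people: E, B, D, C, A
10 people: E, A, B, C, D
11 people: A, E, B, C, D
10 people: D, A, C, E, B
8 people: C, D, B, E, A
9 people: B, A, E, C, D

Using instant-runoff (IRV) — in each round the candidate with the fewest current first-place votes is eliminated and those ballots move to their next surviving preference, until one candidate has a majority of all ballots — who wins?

A

Round 1: A 11, B 9, C 8, D 10, E 21. C eliminated.
Round 2: A 11, B 9, D 18, E 21. B eliminated.
Round 3: A 20, D 18, E 21. D eliminated.
Round 4: A 30, E 29. A has a majority (≥30).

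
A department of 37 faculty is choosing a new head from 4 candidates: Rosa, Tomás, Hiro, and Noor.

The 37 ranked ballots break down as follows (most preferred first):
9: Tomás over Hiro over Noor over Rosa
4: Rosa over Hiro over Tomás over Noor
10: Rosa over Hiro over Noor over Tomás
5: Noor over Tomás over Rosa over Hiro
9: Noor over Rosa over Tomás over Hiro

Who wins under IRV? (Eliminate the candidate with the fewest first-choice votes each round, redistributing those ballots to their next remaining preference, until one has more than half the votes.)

Round 1: Rosa 14, Tomás 9, Hiro 0, Noor 14. Hiro eliminated.
Round 2: Rosa 14, Tomás 9, Noor 14. Tomás eliminated.
Round 3: Rosa 14, Noor 23. Noor has a majority (≥19).

Noor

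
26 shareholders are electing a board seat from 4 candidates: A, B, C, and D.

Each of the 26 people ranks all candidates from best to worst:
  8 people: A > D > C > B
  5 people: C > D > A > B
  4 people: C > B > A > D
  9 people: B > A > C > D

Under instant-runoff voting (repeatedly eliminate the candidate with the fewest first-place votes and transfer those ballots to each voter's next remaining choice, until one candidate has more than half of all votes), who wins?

Round 1: A 8, B 9, C 9, D 0. D eliminated.
Round 2: A 8, B 9, C 9. A eliminated.
Round 3: B 9, C 17. C has a majority (≥14).

C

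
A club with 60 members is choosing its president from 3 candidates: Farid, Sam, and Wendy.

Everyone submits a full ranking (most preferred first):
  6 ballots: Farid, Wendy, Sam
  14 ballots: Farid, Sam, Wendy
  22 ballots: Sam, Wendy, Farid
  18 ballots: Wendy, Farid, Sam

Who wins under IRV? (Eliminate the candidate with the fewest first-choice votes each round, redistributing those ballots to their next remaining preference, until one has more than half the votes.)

Farid

Round 1: Farid 20, Sam 22, Wendy 18. Wendy eliminated.
Round 2: Farid 38, Sam 22. Farid has a majority (≥31).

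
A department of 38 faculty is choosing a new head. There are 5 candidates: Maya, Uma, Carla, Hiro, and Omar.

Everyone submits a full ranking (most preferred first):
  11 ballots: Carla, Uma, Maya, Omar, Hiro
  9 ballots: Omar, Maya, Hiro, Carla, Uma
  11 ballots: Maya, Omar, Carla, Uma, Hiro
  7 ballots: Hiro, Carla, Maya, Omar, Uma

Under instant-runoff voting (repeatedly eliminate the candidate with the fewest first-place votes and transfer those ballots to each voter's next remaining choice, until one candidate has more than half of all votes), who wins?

Round 1: Maya 11, Uma 0, Carla 11, Hiro 7, Omar 9. Uma eliminated.
Round 2: Maya 11, Carla 11, Hiro 7, Omar 9. Hiro eliminated.
Round 3: Maya 11, Carla 18, Omar 9. Omar eliminated.
Round 4: Maya 20, Carla 18. Maya has a majority (≥20).

Maya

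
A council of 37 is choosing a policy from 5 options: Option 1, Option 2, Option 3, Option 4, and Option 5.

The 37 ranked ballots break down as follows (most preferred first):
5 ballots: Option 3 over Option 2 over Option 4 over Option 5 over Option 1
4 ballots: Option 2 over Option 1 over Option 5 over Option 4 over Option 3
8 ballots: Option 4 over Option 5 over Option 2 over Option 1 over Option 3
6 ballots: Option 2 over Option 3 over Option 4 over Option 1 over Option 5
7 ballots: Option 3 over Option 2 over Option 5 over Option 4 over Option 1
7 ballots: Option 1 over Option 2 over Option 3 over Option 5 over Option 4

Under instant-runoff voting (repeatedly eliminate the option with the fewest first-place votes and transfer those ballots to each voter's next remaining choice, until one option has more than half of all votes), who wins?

Option 2

Round 1: Option 1 7, Option 2 10, Option 3 12, Option 4 8, Option 5 0. Option 5 eliminated.
Round 2: Option 1 7, Option 2 10, Option 3 12, Option 4 8. Option 1 eliminated.
Round 3: Option 2 17, Option 3 12, Option 4 8. Option 4 eliminated.
Round 4: Option 2 25, Option 3 12. Option 2 has a majority (≥19).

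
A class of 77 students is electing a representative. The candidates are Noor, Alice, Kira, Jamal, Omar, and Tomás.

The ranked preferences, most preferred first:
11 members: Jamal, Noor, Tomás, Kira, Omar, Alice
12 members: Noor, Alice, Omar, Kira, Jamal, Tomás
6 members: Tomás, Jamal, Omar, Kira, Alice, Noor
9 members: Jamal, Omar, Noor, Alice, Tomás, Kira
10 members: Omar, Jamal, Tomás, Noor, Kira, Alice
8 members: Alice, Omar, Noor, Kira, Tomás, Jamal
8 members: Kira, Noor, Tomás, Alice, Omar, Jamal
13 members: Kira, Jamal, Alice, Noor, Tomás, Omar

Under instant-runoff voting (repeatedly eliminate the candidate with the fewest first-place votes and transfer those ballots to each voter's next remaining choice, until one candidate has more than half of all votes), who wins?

Jamal

Round 1: Noor 12, Alice 8, Kira 21, Jamal 20, Omar 10, Tomás 6. Tomás eliminated.
Round 2: Noor 12, Alice 8, Kira 21, Jamal 26, Omar 10. Alice eliminated.
Round 3: Noor 12, Kira 21, Jamal 26, Omar 18. Noor eliminated.
Round 4: Kira 21, Jamal 26, Omar 30. Kira eliminated.
Round 5: Jamal 39, Omar 38. Jamal has a majority (≥39).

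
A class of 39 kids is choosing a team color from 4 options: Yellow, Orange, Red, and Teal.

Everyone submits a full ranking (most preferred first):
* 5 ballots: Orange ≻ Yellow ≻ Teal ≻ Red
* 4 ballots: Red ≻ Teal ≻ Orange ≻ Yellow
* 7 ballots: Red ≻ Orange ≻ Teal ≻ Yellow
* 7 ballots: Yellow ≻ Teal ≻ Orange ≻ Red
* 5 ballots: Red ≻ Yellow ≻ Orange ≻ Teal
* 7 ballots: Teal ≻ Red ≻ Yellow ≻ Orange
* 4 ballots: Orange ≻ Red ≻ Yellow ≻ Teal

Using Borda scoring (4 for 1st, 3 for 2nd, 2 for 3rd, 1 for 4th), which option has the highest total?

Yellow: 5×3 + 4×1 + 7×1 + 7×4 + 5×3 + 7×2 + 4×2 = 91
Orange: 5×4 + 4×2 + 7×3 + 7×2 + 5×2 + 7×1 + 4×4 = 96
Red: 5×1 + 4×4 + 7×4 + 7×1 + 5×4 + 7×3 + 4×3 = 109
Teal: 5×2 + 4×3 + 7×2 + 7×3 + 5×1 + 7×4 + 4×1 = 94

Red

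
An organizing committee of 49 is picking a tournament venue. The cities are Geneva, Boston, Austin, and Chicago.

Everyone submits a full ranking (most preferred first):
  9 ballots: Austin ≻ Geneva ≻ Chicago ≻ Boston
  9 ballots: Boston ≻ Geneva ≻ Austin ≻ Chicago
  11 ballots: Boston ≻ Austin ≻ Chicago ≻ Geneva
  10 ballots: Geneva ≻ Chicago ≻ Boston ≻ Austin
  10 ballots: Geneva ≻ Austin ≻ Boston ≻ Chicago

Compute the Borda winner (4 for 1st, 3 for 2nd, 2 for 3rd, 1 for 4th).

Geneva

Geneva: 9×3 + 9×3 + 11×1 + 10×4 + 10×4 = 145
Boston: 9×1 + 9×4 + 11×4 + 10×2 + 10×2 = 129
Austin: 9×4 + 9×2 + 11×3 + 10×1 + 10×3 = 127
Chicago: 9×2 + 9×1 + 11×2 + 10×3 + 10×1 = 89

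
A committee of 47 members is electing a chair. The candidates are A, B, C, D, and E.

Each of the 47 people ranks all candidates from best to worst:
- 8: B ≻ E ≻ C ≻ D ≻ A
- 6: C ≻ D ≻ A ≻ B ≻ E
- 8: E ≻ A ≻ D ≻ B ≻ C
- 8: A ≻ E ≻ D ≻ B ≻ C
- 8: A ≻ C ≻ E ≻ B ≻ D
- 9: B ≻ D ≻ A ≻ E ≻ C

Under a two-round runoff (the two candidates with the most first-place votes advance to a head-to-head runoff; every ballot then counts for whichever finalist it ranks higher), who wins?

A

Round 1 first-place votes: A 16, B 17, C 6, D 0, E 8. B and A advance.
Runoff: B is ranked above A on 17 ballots, A above B on 30.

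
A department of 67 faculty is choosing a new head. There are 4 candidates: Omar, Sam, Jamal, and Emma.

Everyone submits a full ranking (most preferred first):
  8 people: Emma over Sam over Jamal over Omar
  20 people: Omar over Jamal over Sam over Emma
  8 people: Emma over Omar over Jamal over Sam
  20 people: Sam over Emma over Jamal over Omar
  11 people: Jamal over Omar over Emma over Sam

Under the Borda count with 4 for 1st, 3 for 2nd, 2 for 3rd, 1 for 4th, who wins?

Jamal

Omar: 8×1 + 20×4 + 8×3 + 20×1 + 11×3 = 165
Sam: 8×3 + 20×2 + 8×1 + 20×4 + 11×1 = 163
Jamal: 8×2 + 20×3 + 8×2 + 20×2 + 11×4 = 176
Emma: 8×4 + 20×1 + 8×4 + 20×3 + 11×2 = 166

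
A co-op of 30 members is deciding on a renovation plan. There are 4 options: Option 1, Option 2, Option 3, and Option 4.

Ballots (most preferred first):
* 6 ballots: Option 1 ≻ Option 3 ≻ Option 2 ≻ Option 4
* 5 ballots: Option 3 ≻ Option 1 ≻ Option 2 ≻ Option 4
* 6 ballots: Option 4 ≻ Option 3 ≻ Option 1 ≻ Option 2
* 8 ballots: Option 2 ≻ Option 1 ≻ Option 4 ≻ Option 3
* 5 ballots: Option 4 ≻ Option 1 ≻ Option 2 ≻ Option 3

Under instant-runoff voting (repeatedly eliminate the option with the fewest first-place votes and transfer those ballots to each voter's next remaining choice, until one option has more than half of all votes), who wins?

Option 1

Round 1: Option 1 6, Option 2 8, Option 3 5, Option 4 11. Option 3 eliminated.
Round 2: Option 1 11, Option 2 8, Option 4 11. Option 2 eliminated.
Round 3: Option 1 19, Option 4 11. Option 1 has a majority (≥16).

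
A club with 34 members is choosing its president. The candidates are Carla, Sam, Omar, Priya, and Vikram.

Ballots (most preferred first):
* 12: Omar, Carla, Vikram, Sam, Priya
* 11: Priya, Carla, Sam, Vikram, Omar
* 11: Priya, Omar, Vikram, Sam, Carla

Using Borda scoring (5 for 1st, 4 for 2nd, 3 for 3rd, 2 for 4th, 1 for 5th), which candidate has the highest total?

Carla: 12×4 + 11×4 + 11×1 = 103
Sam: 12×2 + 11×3 + 11×2 = 79
Omar: 12×5 + 11×1 + 11×4 = 115
Priya: 12×1 + 11×5 + 11×5 = 122
Vikram: 12×3 + 11×2 + 11×3 = 91

Priya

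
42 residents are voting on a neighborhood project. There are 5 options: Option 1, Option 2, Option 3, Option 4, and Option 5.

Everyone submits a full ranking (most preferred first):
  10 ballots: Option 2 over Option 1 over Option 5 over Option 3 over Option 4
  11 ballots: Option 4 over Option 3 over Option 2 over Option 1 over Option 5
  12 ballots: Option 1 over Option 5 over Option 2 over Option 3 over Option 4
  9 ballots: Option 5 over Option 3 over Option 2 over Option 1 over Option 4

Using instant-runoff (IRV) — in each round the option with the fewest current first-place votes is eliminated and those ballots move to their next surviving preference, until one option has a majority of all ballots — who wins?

Option 2

Round 1: Option 1 12, Option 2 10, Option 3 0, Option 4 11, Option 5 9. Option 3 eliminated.
Round 2: Option 1 12, Option 2 10, Option 4 11, Option 5 9. Option 5 eliminated.
Round 3: Option 1 12, Option 2 19, Option 4 11. Option 4 eliminated.
Round 4: Option 1 12, Option 2 30. Option 2 has a majority (≥22).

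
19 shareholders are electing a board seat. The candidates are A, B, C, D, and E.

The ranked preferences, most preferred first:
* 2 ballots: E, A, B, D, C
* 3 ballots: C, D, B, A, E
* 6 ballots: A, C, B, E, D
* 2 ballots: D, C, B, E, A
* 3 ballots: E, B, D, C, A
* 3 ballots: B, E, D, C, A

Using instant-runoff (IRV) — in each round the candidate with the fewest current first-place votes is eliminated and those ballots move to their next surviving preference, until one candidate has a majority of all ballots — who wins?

Round 1: A 6, B 3, C 3, D 2, E 5. D eliminated.
Round 2: A 6, B 3, C 5, E 5. B eliminated.
Round 3: A 6, C 5, E 8. C eliminated.
Round 4: A 9, E 10. E has a majority (≥10).

E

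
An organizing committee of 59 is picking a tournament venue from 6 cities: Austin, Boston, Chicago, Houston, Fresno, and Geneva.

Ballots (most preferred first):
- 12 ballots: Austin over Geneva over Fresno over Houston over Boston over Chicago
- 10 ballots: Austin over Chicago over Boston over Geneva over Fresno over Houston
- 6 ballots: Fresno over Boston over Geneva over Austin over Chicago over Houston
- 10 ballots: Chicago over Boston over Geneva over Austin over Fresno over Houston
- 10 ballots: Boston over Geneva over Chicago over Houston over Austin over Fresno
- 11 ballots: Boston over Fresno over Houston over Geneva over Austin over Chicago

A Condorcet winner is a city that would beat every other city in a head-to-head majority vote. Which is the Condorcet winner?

Boston

Boston vs Austin: 37–22
Boston vs Chicago: 39–20
Boston vs Houston: 47–12
Boston vs Fresno: 41–18
Boston vs Geneva: 47–12
Boston beats every other city.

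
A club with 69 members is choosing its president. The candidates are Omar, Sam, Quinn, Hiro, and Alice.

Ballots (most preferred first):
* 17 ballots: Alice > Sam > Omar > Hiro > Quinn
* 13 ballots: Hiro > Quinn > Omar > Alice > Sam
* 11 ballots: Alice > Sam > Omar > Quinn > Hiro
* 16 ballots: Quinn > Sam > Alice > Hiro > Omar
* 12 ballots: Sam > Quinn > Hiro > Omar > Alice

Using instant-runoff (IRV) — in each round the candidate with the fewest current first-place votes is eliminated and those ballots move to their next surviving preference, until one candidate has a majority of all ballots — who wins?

Round 1: Omar 0, Sam 12, Quinn 16, Hiro 13, Alice 28. Omar eliminated.
Round 2: Sam 12, Quinn 16, Hiro 13, Alice 28. Sam eliminated.
Round 3: Quinn 28, Hiro 13, Alice 28. Hiro eliminated.
Round 4: Quinn 41, Alice 28. Quinn has a majority (≥35).

Quinn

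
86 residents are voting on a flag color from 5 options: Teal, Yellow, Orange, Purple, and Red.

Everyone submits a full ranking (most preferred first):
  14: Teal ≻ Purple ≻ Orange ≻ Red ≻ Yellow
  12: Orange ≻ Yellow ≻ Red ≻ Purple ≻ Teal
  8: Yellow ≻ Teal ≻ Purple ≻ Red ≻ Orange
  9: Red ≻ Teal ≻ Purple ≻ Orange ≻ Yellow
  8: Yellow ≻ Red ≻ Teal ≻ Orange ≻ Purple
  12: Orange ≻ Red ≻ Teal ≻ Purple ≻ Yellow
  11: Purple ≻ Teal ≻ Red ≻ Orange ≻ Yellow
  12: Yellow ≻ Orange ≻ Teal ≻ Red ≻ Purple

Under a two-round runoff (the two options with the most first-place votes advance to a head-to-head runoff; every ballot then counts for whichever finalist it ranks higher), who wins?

Orange

Round 1 first-place votes: Teal 14, Yellow 28, Orange 24, Purple 11, Red 9. Yellow and Orange advance.
Runoff: Yellow is ranked above Orange on 28 ballots, Orange above Yellow on 58.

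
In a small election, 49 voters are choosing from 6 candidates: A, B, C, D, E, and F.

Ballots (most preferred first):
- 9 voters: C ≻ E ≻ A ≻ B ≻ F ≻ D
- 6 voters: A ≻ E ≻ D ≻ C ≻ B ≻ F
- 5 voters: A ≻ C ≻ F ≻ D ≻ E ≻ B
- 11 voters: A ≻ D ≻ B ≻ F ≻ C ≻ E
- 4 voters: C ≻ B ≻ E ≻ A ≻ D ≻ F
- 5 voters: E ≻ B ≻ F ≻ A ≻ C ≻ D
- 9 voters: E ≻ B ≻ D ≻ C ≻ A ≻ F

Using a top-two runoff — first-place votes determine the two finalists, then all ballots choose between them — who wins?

Round 1 first-place votes: A 22, B 0, C 13, D 0, E 14, F 0. A and E advance.
Runoff: A is ranked above E on 22 ballots, E above A on 27.

E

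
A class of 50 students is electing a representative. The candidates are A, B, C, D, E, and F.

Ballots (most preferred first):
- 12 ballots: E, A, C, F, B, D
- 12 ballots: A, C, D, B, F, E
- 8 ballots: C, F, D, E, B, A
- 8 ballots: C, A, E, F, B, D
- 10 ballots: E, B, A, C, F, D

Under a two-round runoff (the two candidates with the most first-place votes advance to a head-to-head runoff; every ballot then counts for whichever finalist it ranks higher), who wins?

Round 1 first-place votes: A 12, B 0, C 16, D 0, E 22, F 0. E and C advance.
Runoff: E is ranked above C on 22 ballots, C above E on 28.

C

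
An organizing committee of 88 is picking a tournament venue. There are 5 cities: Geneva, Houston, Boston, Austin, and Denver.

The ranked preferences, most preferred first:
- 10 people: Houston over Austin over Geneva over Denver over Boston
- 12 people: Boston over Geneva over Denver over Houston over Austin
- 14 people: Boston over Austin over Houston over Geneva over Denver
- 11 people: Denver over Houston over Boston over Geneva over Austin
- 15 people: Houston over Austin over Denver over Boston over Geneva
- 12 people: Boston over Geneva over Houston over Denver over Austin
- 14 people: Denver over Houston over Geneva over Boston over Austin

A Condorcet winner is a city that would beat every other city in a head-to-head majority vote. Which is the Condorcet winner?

Houston

Houston vs Geneva: 64–24
Houston vs Boston: 50–38
Houston vs Austin: 74–14
Houston vs Denver: 51–37
Houston beats every other city.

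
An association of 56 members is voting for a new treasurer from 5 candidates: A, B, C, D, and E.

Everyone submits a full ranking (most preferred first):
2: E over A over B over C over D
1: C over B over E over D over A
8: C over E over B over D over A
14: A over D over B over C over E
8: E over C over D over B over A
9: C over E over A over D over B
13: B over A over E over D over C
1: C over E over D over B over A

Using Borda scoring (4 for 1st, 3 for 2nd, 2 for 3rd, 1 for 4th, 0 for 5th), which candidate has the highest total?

E

A: 2×3 + 1×0 + 8×0 + 14×4 + 8×0 + 9×2 + 13×3 + 1×0 = 119
B: 2×2 + 1×3 + 8×2 + 14×2 + 8×1 + 9×0 + 13×4 + 1×1 = 112
C: 2×1 + 1×4 + 8×4 + 14×1 + 8×3 + 9×4 + 13×0 + 1×4 = 116
D: 2×0 + 1×1 + 8×1 + 14×3 + 8×2 + 9×1 + 13×1 + 1×2 = 91
E: 2×4 + 1×2 + 8×3 + 14×0 + 8×4 + 9×3 + 13×2 + 1×3 = 122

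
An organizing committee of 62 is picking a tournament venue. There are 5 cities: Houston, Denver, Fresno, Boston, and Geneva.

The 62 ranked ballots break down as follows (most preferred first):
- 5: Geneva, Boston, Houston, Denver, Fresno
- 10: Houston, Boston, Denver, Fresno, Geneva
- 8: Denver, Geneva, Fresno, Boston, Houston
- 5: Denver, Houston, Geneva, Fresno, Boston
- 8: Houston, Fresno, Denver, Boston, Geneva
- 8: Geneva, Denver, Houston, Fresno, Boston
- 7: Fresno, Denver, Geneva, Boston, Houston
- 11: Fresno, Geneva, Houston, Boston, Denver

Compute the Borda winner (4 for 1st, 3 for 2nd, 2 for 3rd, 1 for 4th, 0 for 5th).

Houston: 5×2 + 10×4 + 8×0 + 5×3 + 8×4 + 8×2 + 7×0 + 11×2 = 135
Denver: 5×1 + 10×2 + 8×4 + 5×4 + 8×2 + 8×3 + 7×3 + 11×0 = 138
Fresno: 5×0 + 10×1 + 8×2 + 5×1 + 8×3 + 8×1 + 7×4 + 11×4 = 135
Boston: 5×3 + 10×3 + 8×1 + 5×0 + 8×1 + 8×0 + 7×1 + 11×1 = 79
Geneva: 5×4 + 10×0 + 8×3 + 5×2 + 8×0 + 8×4 + 7×2 + 11×3 = 133

Denver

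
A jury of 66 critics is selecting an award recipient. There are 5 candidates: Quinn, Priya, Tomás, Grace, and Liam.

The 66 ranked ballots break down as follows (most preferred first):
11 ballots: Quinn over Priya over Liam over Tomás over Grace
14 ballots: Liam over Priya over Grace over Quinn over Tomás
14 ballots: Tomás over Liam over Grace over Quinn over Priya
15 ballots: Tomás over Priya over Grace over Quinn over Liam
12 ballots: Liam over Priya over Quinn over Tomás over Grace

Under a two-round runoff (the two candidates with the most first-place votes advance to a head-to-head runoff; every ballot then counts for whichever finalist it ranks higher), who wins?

Liam

Round 1 first-place votes: Quinn 11, Priya 0, Tomás 29, Grace 0, Liam 26. Tomás and Liam advance.
Runoff: Tomás is ranked above Liam on 29 ballots, Liam above Tomás on 37.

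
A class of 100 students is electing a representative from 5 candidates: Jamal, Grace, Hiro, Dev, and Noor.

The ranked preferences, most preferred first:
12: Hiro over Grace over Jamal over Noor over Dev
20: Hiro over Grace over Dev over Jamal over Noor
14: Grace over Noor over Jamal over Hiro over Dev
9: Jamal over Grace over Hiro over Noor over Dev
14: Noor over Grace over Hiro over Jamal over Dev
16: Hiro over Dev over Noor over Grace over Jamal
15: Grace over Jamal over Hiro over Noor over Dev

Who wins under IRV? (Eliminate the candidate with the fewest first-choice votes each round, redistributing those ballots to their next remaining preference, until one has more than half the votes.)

Round 1: Jamal 9, Grace 29, Hiro 48, Dev 0, Noor 14. Dev eliminated.
Round 2: Jamal 9, Grace 29, Hiro 48, Noor 14. Jamal eliminated.
Round 3: Grace 38, Hiro 48, Noor 14. Noor eliminated.
Round 4: Grace 52, Hiro 48. Grace has a majority (≥51).

Grace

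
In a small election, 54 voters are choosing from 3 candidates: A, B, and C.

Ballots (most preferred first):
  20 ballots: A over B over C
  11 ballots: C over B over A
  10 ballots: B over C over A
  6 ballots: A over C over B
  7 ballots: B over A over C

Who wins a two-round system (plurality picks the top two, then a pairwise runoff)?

Round 1 first-place votes: A 26, B 17, C 11. A and B advance.
Runoff: A is ranked above B on 26 ballots, B above A on 28.

B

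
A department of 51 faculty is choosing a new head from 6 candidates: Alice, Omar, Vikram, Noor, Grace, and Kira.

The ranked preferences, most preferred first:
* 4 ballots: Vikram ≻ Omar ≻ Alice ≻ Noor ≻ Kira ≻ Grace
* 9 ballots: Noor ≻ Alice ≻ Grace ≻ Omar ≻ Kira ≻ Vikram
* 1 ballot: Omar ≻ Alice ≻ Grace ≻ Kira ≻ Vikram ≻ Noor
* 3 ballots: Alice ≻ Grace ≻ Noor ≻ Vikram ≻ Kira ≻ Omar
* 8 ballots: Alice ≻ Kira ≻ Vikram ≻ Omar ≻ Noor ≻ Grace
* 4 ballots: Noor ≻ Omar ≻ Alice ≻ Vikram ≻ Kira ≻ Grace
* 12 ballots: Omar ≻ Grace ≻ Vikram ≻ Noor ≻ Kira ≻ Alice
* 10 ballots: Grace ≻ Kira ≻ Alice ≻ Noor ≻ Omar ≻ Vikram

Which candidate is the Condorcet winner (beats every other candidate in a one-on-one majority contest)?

Alice vs Omar: 30–21
Alice vs Vikram: 35–16
Alice vs Noor: 26–25
Alice vs Grace: 29–22
Alice vs Kira: 29–22
Alice beats every other candidate.

Alice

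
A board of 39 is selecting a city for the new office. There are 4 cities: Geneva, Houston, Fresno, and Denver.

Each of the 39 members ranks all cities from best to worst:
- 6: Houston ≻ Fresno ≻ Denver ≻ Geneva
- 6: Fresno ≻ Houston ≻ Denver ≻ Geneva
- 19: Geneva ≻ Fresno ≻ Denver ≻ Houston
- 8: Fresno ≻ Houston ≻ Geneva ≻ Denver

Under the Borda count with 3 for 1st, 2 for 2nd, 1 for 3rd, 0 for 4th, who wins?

Geneva: 6×0 + 6×0 + 19×3 + 8×1 = 65
Houston: 6×3 + 6×2 + 19×0 + 8×2 = 46
Fresno: 6×2 + 6×3 + 19×2 + 8×3 = 92
Denver: 6×1 + 6×1 + 19×1 + 8×0 = 31

Fresno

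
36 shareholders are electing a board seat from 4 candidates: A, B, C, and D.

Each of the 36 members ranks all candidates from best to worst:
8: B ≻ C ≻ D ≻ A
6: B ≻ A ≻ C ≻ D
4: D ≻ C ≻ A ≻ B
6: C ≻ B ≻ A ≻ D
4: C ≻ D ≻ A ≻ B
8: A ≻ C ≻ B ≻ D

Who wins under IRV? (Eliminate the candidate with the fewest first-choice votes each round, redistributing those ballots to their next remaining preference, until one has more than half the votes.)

C

Round 1: A 8, B 14, C 10, D 4. D eliminated.
Round 2: A 8, B 14, C 14. A eliminated.
Round 3: B 14, C 22. C has a majority (≥19).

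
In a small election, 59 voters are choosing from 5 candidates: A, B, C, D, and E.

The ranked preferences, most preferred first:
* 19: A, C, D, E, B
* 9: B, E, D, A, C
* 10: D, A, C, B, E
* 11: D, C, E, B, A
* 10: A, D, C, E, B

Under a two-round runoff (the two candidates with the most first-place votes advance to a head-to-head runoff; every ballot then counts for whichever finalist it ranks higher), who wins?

D

Round 1 first-place votes: A 29, B 9, C 0, D 21, E 0. A and D advance.
Runoff: A is ranked above D on 29 ballots, D above A on 30.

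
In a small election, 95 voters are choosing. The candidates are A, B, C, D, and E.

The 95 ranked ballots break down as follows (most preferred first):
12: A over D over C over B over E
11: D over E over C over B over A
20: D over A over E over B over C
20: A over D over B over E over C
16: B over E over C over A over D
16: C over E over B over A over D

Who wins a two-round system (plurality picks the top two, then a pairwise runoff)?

A

Round 1 first-place votes: A 32, B 16, C 16, D 31, E 0. A and D advance.
Runoff: A is ranked above D on 64 ballots, D above A on 31.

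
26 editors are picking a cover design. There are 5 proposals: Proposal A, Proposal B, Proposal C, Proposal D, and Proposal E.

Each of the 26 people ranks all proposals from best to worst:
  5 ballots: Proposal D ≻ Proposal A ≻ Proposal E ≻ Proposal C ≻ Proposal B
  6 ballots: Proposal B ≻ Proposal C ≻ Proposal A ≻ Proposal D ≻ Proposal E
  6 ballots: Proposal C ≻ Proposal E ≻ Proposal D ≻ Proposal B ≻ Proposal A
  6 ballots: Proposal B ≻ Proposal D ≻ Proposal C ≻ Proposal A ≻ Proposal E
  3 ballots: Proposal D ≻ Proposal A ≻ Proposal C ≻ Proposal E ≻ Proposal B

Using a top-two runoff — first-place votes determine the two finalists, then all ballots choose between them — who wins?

Proposal D

Round 1 first-place votes: Proposal A 0, Proposal B 12, Proposal C 6, Proposal D 8, Proposal E 0. Proposal B and Proposal D advance.
Runoff: Proposal B is ranked above Proposal D on 12 ballots, Proposal D above Proposal B on 14.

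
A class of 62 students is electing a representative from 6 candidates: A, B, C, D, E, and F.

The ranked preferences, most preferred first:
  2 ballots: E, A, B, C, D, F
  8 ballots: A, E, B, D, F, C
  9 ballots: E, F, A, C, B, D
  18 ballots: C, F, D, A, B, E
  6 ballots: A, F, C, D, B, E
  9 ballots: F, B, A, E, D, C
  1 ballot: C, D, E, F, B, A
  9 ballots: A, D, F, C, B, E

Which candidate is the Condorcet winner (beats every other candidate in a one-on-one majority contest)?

F vs A: 37–25
F vs B: 52–10
F vs C: 41–21
F vs D: 42–20
F vs E: 42–20
F beats every other candidate.

F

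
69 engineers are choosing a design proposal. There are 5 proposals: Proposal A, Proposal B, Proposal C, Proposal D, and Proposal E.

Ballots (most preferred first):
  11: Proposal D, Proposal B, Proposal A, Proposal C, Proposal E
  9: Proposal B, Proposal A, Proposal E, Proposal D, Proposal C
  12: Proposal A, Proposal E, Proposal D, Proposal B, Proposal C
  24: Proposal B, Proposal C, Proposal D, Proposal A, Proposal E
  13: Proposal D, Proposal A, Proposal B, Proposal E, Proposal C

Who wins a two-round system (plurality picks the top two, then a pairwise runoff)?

Proposal D

Round 1 first-place votes: Proposal A 12, Proposal B 33, Proposal C 0, Proposal D 24, Proposal E 0. Proposal B and Proposal D advance.
Runoff: Proposal B is ranked above Proposal D on 33 ballots, Proposal D above Proposal B on 36.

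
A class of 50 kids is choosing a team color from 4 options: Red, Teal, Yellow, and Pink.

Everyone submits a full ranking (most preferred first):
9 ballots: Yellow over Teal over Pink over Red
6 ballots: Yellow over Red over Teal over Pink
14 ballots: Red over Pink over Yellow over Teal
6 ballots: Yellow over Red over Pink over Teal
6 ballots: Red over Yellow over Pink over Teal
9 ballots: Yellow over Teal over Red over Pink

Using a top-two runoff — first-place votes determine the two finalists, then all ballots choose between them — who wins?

Yellow

Round 1 first-place votes: Red 20, Teal 0, Yellow 30, Pink 0. Yellow and Red advance.
Runoff: Yellow is ranked above Red on 30 ballots, Red above Yellow on 20.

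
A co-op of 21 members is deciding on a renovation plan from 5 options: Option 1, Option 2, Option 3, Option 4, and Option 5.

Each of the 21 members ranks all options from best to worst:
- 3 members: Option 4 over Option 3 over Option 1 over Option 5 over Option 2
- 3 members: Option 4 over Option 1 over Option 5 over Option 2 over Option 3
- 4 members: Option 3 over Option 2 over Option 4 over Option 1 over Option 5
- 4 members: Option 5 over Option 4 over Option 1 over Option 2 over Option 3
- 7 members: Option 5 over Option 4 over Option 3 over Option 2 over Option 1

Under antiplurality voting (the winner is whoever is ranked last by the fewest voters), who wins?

Last-place votes: Option 1 7, Option 2 3, Option 3 7, Option 4 0, Option 5 4.

Option 4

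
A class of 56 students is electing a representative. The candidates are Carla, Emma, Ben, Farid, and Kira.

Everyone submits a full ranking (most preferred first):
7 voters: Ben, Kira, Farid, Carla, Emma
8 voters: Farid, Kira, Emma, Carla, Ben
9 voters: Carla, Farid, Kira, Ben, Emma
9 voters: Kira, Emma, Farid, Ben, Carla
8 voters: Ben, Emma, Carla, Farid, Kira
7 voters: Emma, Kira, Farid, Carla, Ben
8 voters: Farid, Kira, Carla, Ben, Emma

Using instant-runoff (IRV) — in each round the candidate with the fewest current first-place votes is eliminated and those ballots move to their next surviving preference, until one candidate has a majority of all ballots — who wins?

Farid

Round 1: Carla 9, Emma 7, Ben 15, Farid 16, Kira 9. Emma eliminated.
Round 2: Carla 9, Ben 15, Farid 16, Kira 16. Carla eliminated.
Round 3: Ben 15, Farid 25, Kira 16. Ben eliminated.
Round 4: Farid 33, Kira 23. Farid has a majority (≥29).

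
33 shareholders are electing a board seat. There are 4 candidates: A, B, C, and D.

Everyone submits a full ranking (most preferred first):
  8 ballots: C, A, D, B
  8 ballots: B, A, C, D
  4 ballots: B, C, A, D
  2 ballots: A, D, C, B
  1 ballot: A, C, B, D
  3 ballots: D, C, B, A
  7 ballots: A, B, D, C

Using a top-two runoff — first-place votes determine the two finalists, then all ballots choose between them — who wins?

Round 1 first-place votes: A 10, B 12, C 8, D 3. B and A advance.
Runoff: B is ranked above A on 15 ballots, A above B on 18.

A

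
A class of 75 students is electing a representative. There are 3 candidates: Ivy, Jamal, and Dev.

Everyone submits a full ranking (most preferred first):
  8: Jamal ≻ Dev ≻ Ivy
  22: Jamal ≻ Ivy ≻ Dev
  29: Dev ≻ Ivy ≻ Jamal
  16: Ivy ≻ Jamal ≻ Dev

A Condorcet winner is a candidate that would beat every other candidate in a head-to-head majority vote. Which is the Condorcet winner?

Ivy vs Jamal: 45–30
Ivy vs Dev: 38–37
Ivy beats every other candidate.

Ivy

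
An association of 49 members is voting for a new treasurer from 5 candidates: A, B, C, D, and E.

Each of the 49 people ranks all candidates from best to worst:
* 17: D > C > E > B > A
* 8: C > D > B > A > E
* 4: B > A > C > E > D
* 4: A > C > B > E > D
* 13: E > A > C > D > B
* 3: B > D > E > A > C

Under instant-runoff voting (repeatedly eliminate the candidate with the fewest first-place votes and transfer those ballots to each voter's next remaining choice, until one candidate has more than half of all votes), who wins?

Round 1: A 4, B 7, C 8, D 17, E 13. A eliminated.
Round 2: B 7, C 12, D 17, E 13. B eliminated.
Round 3: C 16, D 20, E 13. E eliminated.
Round 4: C 29, D 20. C has a majority (≥25).

C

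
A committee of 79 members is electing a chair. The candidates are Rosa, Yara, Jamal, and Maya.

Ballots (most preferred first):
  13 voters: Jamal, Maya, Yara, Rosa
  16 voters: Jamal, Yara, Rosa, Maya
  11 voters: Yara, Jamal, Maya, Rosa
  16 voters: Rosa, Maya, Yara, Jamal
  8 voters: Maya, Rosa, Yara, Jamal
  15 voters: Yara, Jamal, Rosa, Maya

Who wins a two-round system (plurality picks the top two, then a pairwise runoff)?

Round 1 first-place votes: Rosa 16, Yara 26, Jamal 29, Maya 8. Jamal and Yara advance.
Runoff: Jamal is ranked above Yara on 29 ballots, Yara above Jamal on 50.

Yara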